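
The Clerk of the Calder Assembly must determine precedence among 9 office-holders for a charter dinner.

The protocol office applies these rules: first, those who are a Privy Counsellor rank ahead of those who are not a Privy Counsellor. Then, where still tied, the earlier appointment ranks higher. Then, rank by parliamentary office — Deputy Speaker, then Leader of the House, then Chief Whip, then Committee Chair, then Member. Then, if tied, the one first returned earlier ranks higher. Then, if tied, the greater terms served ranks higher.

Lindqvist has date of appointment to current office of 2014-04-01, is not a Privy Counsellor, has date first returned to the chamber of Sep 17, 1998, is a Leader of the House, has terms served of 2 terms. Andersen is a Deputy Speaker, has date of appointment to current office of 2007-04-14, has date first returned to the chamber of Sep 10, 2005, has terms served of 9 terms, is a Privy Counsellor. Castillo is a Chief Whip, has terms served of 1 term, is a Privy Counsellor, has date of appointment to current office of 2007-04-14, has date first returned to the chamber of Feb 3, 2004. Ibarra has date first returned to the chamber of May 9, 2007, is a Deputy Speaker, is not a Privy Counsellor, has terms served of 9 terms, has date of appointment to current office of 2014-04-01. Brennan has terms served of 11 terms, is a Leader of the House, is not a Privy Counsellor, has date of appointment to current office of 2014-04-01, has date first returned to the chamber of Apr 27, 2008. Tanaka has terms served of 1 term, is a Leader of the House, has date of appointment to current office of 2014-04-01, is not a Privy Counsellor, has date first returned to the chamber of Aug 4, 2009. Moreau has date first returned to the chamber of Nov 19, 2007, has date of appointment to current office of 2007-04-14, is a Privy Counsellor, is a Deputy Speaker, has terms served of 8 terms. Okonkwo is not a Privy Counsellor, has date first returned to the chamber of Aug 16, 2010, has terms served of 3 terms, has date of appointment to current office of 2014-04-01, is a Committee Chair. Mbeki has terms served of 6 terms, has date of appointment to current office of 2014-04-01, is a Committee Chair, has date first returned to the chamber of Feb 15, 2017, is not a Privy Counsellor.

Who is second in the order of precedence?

By the first rule: Andersen, Moreau and Castillo (each a Privy Counsellor); then Ibarra, Lindqvist, Brennan, Tanaka, Okonkwo and Mbeki (each not a Privy Counsellor).
Andersen, Moreau and Castillo all have date of appointment to current office 2007-04-14, so the next rule applies.
Among Andersen, Moreau and Castillo, by parliamentary office: Andersen and Moreau (Deputy Speaker) before Castillo (Chief Whip).
Among Andersen and Moreau, by date first returned to the chamber (earlier first): Andersen (Sep 10, 2005) before Moreau (Nov 19, 2007).
Ibarra, Lindqvist, Brennan, Tanaka, Okonkwo and Mbeki all have date of appointment to current office 2014-04-01, so the next rule applies.
Among Ibarra, Lindqvist, Brennan, Tanaka, Okonkwo and Mbeki, by parliamentary office: Ibarra (Deputy Speaker) before Lindqvist, Brennan and Tanaka (Leader of the House) before Okonkwo and Mbeki (Committee Chair).
Among Lindqvist, Brennan and Tanaka, by date first returned to the chamber (earlier first): Lindqvist (Sep 17, 1998) before Brennan (Apr 27, 2008) before Tanaka (Aug 4, 2009).
Among Okonkwo and Mbeki, by date first returned to the chamber (earlier first): Okonkwo (Aug 16, 2010) before Mbeki (Feb 15, 2017).
Order: Andersen, Moreau, Castillo, Ibarra, Lindqvist, Brennan, Tanaka, Okonkwo, Mbeki.

Moreau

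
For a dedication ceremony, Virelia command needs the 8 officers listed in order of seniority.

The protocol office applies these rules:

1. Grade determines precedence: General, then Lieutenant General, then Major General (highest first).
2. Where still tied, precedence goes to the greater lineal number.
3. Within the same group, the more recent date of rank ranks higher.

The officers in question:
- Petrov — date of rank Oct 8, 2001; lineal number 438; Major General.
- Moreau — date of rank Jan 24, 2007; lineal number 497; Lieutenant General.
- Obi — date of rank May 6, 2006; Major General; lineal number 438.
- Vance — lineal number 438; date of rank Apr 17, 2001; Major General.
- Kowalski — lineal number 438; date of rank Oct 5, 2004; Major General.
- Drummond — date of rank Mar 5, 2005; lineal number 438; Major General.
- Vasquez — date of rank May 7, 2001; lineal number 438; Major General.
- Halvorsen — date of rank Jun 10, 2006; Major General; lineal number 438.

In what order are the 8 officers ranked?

By grade: Moreau (Lieutenant General); then Halvorsen, Obi, Drummond, Kowalski, Petrov, Vasquez and Vance (Major General).
Halvorsen, Obi, Drummond, Kowalski, Petrov, Vasquez and Vance all have lineal number 438, so the next rule applies.
Among Halvorsen, Obi, Drummond, Kowalski, Petrov, Vasquez and Vance, by date of rank (later first): Halvorsen (Jun 10, 2006) before Obi (May 6, 2006) before Drummond (Mar 5, 2005) before Kowalski (Oct 5, 2004) before Petrov (Oct 8, 2001) before Vasquez (May 7, 2001) before Vance (Apr 17, 2001).
Full order: Moreau, Halvorsen, Obi, Drummond, Kowalski, Petrov, Vasquez, Vance.

Moreau, Halvorsen, Obi, Drummond, Kowalski, Petrov, Vasquez, Vance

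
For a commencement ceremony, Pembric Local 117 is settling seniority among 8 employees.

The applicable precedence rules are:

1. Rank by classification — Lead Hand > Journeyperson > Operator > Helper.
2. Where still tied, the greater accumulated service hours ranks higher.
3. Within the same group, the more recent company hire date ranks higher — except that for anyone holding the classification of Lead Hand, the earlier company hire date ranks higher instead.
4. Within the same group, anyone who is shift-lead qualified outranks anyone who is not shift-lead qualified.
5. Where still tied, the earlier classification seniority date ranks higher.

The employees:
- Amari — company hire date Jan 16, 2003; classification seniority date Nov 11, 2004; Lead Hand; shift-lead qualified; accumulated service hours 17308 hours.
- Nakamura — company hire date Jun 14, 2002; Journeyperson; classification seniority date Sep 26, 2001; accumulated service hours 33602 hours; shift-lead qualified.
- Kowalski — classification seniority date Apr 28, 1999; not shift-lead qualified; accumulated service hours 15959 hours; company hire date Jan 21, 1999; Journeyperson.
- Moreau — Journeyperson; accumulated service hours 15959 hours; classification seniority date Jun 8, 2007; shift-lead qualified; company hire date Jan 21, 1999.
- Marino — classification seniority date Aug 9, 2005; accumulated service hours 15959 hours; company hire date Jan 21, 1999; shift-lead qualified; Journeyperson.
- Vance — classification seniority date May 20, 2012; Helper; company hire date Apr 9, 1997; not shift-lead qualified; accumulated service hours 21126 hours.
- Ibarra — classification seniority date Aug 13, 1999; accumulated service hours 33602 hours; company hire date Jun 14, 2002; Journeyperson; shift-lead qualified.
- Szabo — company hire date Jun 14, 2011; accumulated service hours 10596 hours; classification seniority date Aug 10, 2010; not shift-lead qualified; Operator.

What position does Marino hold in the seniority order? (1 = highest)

4

By classification: Amari (Lead Hand); then Ibarra, Nakamura, Marino, Moreau and Kowalski (Journeyperson); then Szabo (Operator); then Vance (Helper).
Among Ibarra, Nakamura, Marino, Moreau and Kowalski, by accumulated service hours (higher first): Ibarra and Nakamura (33602 hours) before Marino, Moreau and Kowalski (15959 hours).
Ibarra and Nakamura both have company hire date Jun 14, 2002, so the next rule applies.
Ibarra and Nakamura are each shift-lead qualified, so the next rule applies.
Among Ibarra and Nakamura, by classification seniority date (earlier first): Ibarra (Aug 13, 1999) before Nakamura (Sep 26, 2001).
Marino, Moreau and Kowalski all have company hire date Jan 21, 1999, so the next rule applies.
Among Marino, Moreau and Kowalski, shift-lead qualified before not shift-lead qualified: Marino and Moreau (shift-lead qualified) before Kowalski (not shift-lead qualified).
Among Marino and Moreau, by classification seniority date (earlier first): Marino (Aug 9, 2005) before Moreau (Jun 8, 2007).
Order: Amari, Ibarra, Nakamura, Marino, Moreau, Kowalski, Szabo, Vance. So position 4.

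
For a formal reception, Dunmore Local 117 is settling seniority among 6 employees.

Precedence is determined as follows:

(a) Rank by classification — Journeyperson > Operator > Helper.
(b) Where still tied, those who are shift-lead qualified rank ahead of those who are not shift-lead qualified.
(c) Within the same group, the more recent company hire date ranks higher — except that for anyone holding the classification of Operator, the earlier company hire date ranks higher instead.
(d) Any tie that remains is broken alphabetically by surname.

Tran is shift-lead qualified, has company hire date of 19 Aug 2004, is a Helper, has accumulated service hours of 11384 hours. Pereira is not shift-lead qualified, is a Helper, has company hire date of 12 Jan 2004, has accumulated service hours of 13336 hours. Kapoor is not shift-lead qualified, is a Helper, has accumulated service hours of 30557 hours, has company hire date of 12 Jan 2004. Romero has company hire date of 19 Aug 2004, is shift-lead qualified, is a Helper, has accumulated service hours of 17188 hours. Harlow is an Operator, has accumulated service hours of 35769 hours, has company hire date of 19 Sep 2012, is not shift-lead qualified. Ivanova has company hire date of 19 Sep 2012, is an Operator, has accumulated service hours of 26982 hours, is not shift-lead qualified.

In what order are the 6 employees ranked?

By classification: Harlow and Ivanova (Operator); then Romero, Tran, Kapoor and Pereira (Helper).
Harlow and Ivanova are each not shift-lead qualified, so the next rule applies.
Harlow and Ivanova both have company hire date 19 Sep 2012, so the next rule applies.
Among Harlow and Ivanova, alphabetically by surname: Harlow before Ivanova.
Among Romero, Tran, Kapoor and Pereira, shift-lead qualified before not shift-lead qualified: Romero and Tran (shift-lead qualified) before Kapoor and Pereira (not shift-lead qualified).
Romero and Tran both have company hire date 19 Aug 2004, so the next rule applies.
Among Romero and Tran, alphabetically by surname: Romero before Tran.
Kapoor and Pereira both have company hire date 12 Jan 2004, so the next rule applies.
Among Kapoor and Pereira, alphabetically by surname: Kapoor before Pereira.
Full order: Harlow, Ivanova, Romero, Tran, Kapoor, Pereira.

Harlow, Ivanova, Romero, Tran, Kapoor, Pereira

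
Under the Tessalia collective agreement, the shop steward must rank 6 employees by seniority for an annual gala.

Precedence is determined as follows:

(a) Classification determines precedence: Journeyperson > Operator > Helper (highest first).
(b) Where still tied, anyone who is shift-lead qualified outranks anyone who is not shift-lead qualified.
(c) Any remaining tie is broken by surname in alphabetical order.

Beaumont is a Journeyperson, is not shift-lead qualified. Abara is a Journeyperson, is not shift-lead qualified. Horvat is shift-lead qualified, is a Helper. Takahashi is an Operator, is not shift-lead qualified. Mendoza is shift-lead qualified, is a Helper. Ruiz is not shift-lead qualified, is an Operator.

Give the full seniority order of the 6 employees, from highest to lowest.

Abara, Beaumont, Ruiz, Takahashi, Horvat, Mendoza

By classification: Abara and Beaumont (Journeyperson); then Ruiz and Takahashi (Operator); then Horvat and Mendoza (Helper).
Abara and Beaumont are each not shift-lead qualified, so the next rule applies.
Among Abara and Beaumont, alphabetically by surname: Abara before Beaumont.
Ruiz and Takahashi are each not shift-lead qualified, so the next rule applies.
Among Ruiz and Takahashi, alphabetically by surname: Ruiz before Takahashi.
Horvat and Mendoza are each shift-lead qualified, so the next rule applies.
Among Horvat and Mendoza, alphabetically by surname: Horvat before Mendoza.
Full order: Abara, Beaumont, Ruiz, Takahashi, Horvat, Mendoza.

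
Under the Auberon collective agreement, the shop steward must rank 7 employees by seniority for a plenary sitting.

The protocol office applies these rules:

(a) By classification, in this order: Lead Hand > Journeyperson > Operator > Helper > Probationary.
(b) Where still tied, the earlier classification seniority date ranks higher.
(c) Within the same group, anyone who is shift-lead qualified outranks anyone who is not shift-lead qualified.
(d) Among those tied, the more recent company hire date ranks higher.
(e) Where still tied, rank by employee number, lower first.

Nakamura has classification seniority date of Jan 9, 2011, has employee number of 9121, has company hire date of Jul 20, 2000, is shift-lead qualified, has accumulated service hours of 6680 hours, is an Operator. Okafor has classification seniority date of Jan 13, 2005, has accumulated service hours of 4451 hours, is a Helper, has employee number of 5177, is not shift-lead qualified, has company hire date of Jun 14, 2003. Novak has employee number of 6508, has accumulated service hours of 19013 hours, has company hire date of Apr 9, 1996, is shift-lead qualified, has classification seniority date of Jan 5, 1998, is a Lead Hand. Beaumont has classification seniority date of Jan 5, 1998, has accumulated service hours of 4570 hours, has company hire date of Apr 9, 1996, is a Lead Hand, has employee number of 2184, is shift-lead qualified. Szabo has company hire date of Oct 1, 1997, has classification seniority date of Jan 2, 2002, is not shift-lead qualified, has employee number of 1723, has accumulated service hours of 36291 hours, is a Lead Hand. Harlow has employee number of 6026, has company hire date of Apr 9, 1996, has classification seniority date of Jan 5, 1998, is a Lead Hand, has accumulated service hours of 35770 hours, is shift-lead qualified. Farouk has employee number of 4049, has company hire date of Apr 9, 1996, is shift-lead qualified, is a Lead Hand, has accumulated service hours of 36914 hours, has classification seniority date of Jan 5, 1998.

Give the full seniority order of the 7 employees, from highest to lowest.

Beaumont, Farouk, Harlow, Novak, Szabo, Nakamura, Okafor

By classification: Beaumont, Farouk, Harlow, Novak and Szabo (Lead Hand); then Nakamura (Operator); then Okafor (Helper).
Among Beaumont, Farouk, Harlow, Novak and Szabo, by classification seniority date (earlier first): Beaumont, Farouk, Harlow and Novak (Jan 5, 1998) before Szabo (Jan 2, 2002).
Beaumont, Farouk, Harlow and Novak are each shift-lead qualified, so the next rule applies.
Beaumont, Farouk, Harlow and Novak all have company hire date Apr 9, 1996, so the next rule applies.
Among Beaumont, Farouk, Harlow and Novak, by employee number (lower first): Beaumont (2184) before Farouk (4049) before Harlow (6026) before Novak (6508).
Full order: Beaumont, Farouk, Harlow, Novak, Szabo, Nakamura, Okafor.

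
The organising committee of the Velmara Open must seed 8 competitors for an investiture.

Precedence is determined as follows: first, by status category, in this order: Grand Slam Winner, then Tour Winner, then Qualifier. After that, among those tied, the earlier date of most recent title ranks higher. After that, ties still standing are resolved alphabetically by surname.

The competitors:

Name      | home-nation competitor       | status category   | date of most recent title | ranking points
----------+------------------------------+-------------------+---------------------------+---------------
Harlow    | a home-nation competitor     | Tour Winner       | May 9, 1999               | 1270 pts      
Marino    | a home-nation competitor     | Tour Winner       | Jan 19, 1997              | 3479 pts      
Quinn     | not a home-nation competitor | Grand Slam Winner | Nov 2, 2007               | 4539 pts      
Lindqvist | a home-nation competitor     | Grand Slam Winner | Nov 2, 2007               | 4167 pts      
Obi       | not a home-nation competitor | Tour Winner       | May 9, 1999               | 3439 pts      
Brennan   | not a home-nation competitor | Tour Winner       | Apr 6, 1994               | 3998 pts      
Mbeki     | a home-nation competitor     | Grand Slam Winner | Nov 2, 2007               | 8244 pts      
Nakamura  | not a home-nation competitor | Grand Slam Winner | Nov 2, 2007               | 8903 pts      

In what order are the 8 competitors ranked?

By status category: Lindqvist, Mbeki, Nakamura and Quinn (Grand Slam Winner); then Brennan, Marino, Harlow and Obi (Tour Winner).
Lindqvist, Mbeki, Nakamura and Quinn all have date of most recent title Nov 2, 2007, so the next rule applies.
Among Lindqvist, Mbeki, Nakamura and Quinn, alphabetically by surname: Lindqvist before Mbeki before Nakamura before Quinn.
Among Brennan, Marino, Harlow and Obi, by date of most recent title (earlier first): Brennan (Apr 6, 1994) before Marino (Jan 19, 1997) before Harlow and Obi (May 9, 1999).
Among Harlow and Obi, alphabetically by surname: Harlow before Obi.
Full order: Lindqvist, Mbeki, Nakamura, Quinn, Brennan, Marino, Harlow, Obi.

Lindqvist, Mbeki, Nakamura, Quinn, Brennan, Marino, Harlow, Obi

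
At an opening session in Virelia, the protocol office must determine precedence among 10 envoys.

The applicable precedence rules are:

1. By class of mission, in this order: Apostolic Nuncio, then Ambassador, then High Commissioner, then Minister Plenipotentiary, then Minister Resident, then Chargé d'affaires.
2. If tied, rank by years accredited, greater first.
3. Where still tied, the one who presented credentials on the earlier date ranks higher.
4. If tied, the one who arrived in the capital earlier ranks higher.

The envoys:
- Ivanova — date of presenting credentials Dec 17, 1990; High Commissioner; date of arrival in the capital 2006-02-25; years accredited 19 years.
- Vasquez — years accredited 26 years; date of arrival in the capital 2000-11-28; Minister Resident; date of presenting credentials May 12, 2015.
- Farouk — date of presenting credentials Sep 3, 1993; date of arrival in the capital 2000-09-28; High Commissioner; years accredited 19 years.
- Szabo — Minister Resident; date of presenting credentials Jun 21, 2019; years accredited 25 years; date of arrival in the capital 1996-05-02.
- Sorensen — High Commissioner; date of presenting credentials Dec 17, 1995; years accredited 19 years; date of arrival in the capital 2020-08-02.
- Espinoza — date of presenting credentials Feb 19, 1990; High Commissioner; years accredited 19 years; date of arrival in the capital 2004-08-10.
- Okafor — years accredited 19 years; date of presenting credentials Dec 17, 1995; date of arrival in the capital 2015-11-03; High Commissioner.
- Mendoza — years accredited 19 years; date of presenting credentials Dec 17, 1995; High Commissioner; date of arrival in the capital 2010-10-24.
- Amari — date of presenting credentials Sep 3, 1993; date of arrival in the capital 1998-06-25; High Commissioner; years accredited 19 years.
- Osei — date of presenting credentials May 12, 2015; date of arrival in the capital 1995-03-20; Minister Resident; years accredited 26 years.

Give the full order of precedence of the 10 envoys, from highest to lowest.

By class of mission: Espinoza, Ivanova, Amari, Farouk, Mendoza, Okafor and Sorensen (High Commissioner); then Osei, Vasquez and Szabo (Minister Resident).
Espinoza, Ivanova, Amari, Farouk, Mendoza, Okafor and Sorensen all have years accredited 19 years, so the next rule applies.
Among Espinoza, Ivanova, Amari, Farouk, Mendoza, Okafor and Sorensen, by date of presenting credentials (earlier first): Espinoza (Feb 19, 1990) before Ivanova (Dec 17, 1990) before Amari and Farouk (Sep 3, 1993) before Mendoza, Okafor and Sorensen (Dec 17, 1995).
Among Amari and Farouk, by date of arrival in the capital (earlier first): Amari (1998-06-25) before Farouk (2000-09-28).
Among Mendoza, Okafor and Sorensen, by date of arrival in the capital (earlier first): Mendoza (2010-10-24) before Okafor (2015-11-03) before Sorensen (2020-08-02).
Among Osei, Vasquez and Szabo, by years accredited (higher first): Osei and Vasquez (26 years) before Szabo (25 years).
Osei and Vasquez both have date of presenting credentials May 12, 2015, so the next rule applies.
Among Osei and Vasquez, by date of arrival in the capital (earlier first): Osei (1995-03-20) before Vasquez (2000-11-28).
Full order: Espinoza, Ivanova, Amari, Farouk, Mendoza, Okafor, Sorensen, Osei, Vasquez, Szabo.

Espinoza, Ivanova, Amari, Farouk, Mendoza, Okafor, Sorensen, Osei, Vasquez, Szabo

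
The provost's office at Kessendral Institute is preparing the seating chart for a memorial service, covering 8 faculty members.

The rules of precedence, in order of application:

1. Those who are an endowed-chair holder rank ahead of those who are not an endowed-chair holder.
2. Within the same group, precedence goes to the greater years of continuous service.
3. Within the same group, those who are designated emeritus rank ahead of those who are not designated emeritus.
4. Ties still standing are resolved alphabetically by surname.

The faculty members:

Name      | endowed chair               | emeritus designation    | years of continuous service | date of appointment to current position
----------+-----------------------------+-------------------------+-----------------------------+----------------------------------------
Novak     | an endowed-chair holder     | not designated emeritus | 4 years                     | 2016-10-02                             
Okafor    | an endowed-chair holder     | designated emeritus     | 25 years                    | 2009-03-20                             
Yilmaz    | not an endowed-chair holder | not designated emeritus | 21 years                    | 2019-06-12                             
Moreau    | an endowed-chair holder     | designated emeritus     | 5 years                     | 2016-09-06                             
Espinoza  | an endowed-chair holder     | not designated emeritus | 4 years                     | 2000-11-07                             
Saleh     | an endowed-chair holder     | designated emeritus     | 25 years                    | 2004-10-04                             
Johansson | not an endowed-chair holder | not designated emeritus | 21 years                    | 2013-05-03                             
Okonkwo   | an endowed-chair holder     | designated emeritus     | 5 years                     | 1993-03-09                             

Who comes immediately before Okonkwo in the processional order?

Moreau

By the first rule: Okafor, Saleh, Moreau, Okonkwo, Espinoza and Novak (each an endowed-chair holder); then Johansson and Yilmaz (both not an endowed-chair holder).
Among Okafor, Saleh, Moreau, Okonkwo, Espinoza and Novak, by years of continuous service (higher first): Okafor and Saleh (25 years) before Moreau and Okonkwo (5 years) before Espinoza and Novak (4 years).
Okafor and Saleh are each designated emeritus, so the next rule applies.
Among Okafor and Saleh, alphabetically by surname: Okafor before Saleh.
Moreau and Okonkwo are each designated emeritus, so the next rule applies.
Among Moreau and Okonkwo, alphabetically by surname: Moreau before Okonkwo.
Espinoza and Novak are each not designated emeritus, so the next rule applies.
Among Espinoza and Novak, alphabetically by surname: Espinoza before Novak.
Johansson and Yilmaz both have years of continuous service 21 years, so the next rule applies.
Johansson and Yilmaz are each not designated emeritus, so the next rule applies.
Among Johansson and Yilmaz, alphabetically by surname: Johansson before Yilmaz.
Order: Okafor, Saleh, Moreau, Okonkwo, Espinoza, Novak, Johansson, Yilmaz.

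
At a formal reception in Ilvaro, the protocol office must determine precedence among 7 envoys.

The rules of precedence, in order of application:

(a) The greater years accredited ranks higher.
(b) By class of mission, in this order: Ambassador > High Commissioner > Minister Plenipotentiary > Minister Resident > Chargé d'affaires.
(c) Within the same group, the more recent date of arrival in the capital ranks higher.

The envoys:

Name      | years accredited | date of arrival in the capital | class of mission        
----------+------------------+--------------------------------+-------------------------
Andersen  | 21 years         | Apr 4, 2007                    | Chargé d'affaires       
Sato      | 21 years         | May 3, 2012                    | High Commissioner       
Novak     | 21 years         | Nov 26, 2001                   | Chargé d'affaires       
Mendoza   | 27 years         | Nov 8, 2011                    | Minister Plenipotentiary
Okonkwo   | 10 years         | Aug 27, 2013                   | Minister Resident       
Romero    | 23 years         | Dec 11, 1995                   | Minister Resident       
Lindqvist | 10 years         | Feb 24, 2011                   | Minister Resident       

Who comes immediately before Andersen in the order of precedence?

By years accredited (higher first): Mendoza (27 years); then Romero (23 years); then Sato, Andersen and Novak (each 21 years); then Okonkwo and Lindqvist (both 10 years).
Among Sato, Andersen and Novak, by class of mission: Sato (High Commissioner) before Andersen and Novak (Chargé d'affaires).
Among Andersen and Novak, by date of arrival in the capital (later first): Andersen (Apr 4, 2007) before Novak (Nov 26, 2001).
Okonkwo and Lindqvist are each Minister Resident, so the next rule applies.
Among Okonkwo and Lindqvist, by date of arrival in the capital (later first): Okonkwo (Aug 27, 2013) before Lindqvist (Feb 24, 2011).
Order: Mendoza, Romero, Sato, Andersen, Novak, Okonkwo, Lindqvist.

Sato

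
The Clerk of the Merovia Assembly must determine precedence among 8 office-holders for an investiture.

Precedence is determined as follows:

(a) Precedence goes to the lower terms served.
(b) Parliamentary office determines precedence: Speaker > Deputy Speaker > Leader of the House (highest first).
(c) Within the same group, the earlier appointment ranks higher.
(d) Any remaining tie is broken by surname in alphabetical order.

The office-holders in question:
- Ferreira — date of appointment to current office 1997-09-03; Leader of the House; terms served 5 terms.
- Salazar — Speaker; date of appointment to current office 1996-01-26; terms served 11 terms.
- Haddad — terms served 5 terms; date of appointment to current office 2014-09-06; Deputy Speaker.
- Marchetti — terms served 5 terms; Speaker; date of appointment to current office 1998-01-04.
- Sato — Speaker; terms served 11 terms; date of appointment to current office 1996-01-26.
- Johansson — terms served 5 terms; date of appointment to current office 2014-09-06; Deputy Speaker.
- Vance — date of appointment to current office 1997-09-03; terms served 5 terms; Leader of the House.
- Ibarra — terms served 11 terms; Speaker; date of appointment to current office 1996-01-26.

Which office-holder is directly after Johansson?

By terms served (lower first): Marchetti, Haddad, Johansson, Ferreira and Vance (each 5 terms); then Ibarra, Salazar and Sato (each 11 terms).
Among Marchetti, Haddad, Johansson, Ferreira and Vance, by parliamentary office: Marchetti (Speaker) before Haddad and Johansson (Deputy Speaker) before Ferreira and Vance (Leader of the House).
Haddad and Johansson both have date of appointment to current office 2014-09-06, so the next rule applies.
Among Haddad and Johansson, alphabetically by surname: Haddad before Johansson.
Ferreira and Vance both have date of appointment to current office 1997-09-03, so the next rule applies.
Among Ferreira and Vance, alphabetically by surname: Ferreira before Vance.
Ibarra, Salazar and Sato are each Speaker, so the next rule applies.
Ibarra, Salazar and Sato all have date of appointment to current office 1996-01-26, so the next rule applies.
Among Ibarra, Salazar and Sato, alphabetically by surname: Ibarra before Salazar before Sato.
Order: Marchetti, Haddad, Johansson, Ferreira, Vance, Ibarra, Salazar, Sato.

Ferreira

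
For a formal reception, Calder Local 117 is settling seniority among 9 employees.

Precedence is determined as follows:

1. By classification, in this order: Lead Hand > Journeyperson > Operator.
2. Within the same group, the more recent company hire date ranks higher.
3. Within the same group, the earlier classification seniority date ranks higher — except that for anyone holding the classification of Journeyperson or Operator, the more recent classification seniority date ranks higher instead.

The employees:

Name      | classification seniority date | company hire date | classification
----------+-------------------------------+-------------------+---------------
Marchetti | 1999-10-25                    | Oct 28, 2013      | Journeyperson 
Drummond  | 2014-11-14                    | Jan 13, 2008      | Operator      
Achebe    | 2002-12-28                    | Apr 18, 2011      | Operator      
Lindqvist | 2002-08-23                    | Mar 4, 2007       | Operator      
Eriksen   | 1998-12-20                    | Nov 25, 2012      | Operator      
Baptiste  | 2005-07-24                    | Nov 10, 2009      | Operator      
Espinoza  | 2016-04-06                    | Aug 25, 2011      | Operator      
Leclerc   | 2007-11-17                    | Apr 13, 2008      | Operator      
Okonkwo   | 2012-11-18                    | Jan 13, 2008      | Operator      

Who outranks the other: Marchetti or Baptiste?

By classification: Marchetti (Journeyperson); then Eriksen, Espinoza, Achebe, Baptiste, Leclerc, Drummond, Okonkwo and Lindqvist (Operator).
Among Eriksen, Espinoza, Achebe, Baptiste, Leclerc, Drummond, Okonkwo and Lindqvist, by company hire date (later first): Eriksen (Nov 25, 2012) before Espinoza (Aug 25, 2011) before Achebe (Apr 18, 2011) before Baptiste (Nov 10, 2009) before Leclerc (Apr 13, 2008) before Drummond and Okonkwo (Jan 13, 2008) before Lindqvist (Mar 4, 2007).
Among Drummond and Okonkwo, by classification seniority date (later first) (reversed rule for this group): Drummond (2014-11-14) before Okonkwo (2012-11-18).
So Marchetti takes precedence.

Marchetti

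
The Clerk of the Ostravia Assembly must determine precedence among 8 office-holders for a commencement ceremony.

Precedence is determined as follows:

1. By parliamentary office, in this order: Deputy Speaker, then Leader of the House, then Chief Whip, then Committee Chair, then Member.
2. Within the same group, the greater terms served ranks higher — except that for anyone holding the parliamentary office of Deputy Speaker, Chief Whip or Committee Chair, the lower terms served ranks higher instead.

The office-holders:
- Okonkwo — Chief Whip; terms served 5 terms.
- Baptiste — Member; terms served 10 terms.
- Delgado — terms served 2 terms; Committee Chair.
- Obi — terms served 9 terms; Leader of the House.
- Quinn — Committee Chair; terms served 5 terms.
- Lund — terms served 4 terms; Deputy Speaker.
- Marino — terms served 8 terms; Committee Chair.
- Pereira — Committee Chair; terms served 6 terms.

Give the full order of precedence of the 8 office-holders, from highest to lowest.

Lund, Obi, Okonkwo, Delgado, Quinn, Pereira, Marino, Baptiste

By parliamentary office: Lund (Deputy Speaker); then Obi (Leader of the House); then Okonkwo (Chief Whip); then Delgado, Quinn, Pereira and Marino (Committee Chair); then Baptiste (Member).
Among Delgado, Quinn, Pereira and Marino, by terms served (lower first) (reversed rule for this group): Delgado (2 terms) before Quinn (5 terms) before Pereira (6 terms) before Marino (8 terms).
Full order: Lund, Obi, Okonkwo, Delgado, Quinn, Pereira, Marino, Baptiste.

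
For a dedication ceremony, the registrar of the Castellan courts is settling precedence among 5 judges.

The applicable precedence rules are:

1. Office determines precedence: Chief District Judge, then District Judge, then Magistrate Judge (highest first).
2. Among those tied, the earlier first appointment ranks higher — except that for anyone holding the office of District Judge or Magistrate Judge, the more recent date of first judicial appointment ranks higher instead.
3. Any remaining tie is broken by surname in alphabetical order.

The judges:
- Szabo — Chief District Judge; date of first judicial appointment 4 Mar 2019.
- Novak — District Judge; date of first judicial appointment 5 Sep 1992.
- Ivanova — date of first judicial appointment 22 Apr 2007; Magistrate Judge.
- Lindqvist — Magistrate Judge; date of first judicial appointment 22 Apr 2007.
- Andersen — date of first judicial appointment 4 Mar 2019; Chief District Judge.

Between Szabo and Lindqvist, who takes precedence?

By office: Andersen and Szabo (Chief District Judge); then Novak (District Judge); then Ivanova and Lindqvist (Magistrate Judge).
Andersen and Szabo both have date of first judicial appointment 4 Mar 2019, so the next rule applies.
Among Andersen and Szabo, alphabetically by surname: Andersen before Szabo.
Ivanova and Lindqvist both have date of first judicial appointment 22 Apr 2007, so the next rule applies.
Among Ivanova and Lindqvist, alphabetically by surname: Ivanova before Lindqvist.
So Szabo takes precedence.

Szabo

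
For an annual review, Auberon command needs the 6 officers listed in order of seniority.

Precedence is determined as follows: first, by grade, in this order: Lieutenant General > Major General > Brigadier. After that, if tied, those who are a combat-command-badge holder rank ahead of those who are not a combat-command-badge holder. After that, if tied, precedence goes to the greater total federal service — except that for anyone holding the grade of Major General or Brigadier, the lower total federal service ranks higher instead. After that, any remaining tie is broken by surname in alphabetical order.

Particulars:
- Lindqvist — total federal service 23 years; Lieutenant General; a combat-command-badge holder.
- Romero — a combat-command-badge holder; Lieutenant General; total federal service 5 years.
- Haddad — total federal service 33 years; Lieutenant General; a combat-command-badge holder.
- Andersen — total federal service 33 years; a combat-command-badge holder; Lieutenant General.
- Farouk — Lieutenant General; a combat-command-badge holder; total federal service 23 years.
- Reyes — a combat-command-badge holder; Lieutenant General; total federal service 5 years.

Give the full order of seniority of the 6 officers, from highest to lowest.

Andersen, Haddad, Farouk, Lindqvist, Reyes, Romero

By grade: Andersen, Haddad, Farouk, Lindqvist, Reyes and Romero (Lieutenant General).
Andersen, Haddad, Farouk, Lindqvist, Reyes and Romero are each a combat-command-badge holder, so the next rule applies.
Among Andersen, Haddad, Farouk, Lindqvist, Reyes and Romero, by total federal service (higher first): Andersen and Haddad (33 years) before Farouk and Lindqvist (23 years) before Reyes and Romero (5 years).
Among Andersen and Haddad, alphabetically by surname: Andersen before Haddad.
Among Farouk and Lindqvist, alphabetically by surname: Farouk before Lindqvist.
Among Reyes and Romero, alphabetically by surname: Reyes before Romero.
Full order: Andersen, Haddad, Farouk, Lindqvist, Reyes, Romero.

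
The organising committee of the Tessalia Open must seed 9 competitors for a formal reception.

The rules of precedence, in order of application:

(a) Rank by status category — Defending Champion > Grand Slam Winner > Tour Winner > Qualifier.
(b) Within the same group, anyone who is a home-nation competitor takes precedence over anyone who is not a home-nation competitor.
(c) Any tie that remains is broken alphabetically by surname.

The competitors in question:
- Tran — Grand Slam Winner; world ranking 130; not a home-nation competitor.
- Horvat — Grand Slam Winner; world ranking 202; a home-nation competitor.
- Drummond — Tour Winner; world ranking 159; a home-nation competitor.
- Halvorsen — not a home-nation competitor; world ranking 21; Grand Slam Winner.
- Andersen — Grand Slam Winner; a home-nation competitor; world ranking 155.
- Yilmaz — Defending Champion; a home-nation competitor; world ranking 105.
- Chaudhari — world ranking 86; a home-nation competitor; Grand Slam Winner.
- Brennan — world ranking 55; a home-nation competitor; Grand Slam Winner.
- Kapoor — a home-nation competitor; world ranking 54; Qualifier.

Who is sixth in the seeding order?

Halvorsen

By status category: Yilmaz (Defending Champion); then Andersen, Brennan, Chaudhari, Horvat, Halvorsen and Tran (Grand Slam Winner); then Drummond (Tour Winner); then Kapoor (Qualifier).
Among Andersen, Brennan, Chaudhari, Horvat, Halvorsen and Tran, a home-nation competitor before not a home-nation competitor: Andersen, Brennan, Chaudhari and Horvat (a home-nation competitor) before Halvorsen and Tran (not a home-nation competitor).
Among Andersen, Brennan, Chaudhari and Horvat, alphabetically by surname: Andersen before Brennan before Chaudhari before Horvat.
Among Halvorsen and Tran, alphabetically by surname: Halvorsen before Tran.
Order: Yilmaz, Andersen, Brennan, Chaudhari, Horvat, Halvorsen, Tran, Drummond, Kapoor.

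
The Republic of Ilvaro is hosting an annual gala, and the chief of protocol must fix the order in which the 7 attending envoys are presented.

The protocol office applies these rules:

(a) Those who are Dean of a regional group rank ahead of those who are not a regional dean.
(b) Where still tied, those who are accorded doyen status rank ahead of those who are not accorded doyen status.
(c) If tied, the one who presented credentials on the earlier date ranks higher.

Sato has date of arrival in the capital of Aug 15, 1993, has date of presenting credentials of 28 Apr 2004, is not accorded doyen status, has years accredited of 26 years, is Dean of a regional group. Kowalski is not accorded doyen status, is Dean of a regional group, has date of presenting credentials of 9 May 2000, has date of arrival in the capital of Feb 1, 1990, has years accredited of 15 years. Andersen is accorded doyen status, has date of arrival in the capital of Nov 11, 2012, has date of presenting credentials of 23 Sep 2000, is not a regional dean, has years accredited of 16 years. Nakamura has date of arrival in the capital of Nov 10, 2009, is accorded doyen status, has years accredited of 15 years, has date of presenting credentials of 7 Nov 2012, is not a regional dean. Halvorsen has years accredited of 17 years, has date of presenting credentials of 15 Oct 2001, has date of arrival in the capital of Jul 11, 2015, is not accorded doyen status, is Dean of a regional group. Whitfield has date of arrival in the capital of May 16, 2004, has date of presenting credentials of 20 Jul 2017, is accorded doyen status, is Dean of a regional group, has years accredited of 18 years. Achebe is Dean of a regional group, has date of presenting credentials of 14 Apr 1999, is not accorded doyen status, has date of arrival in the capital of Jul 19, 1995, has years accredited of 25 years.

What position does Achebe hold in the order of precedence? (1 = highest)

2

By the first rule: Whitfield, Achebe, Kowalski, Halvorsen and Sato (each Dean of a regional group); then Andersen and Nakamura (both not a regional dean).
Among Whitfield, Achebe, Kowalski, Halvorsen and Sato, accorded doyen status before not accorded doyen status: Whitfield (accorded doyen status) before Achebe, Kowalski, Halvorsen and Sato (not accorded doyen status).
Among Achebe, Kowalski, Halvorsen and Sato, by date of presenting credentials (earlier first): Achebe (14 Apr 1999) before Kowalski (9 May 2000) before Halvorsen (15 Oct 2001) before Sato (28 Apr 2004).
Andersen and Nakamura are each accorded doyen status, so the next rule applies.
Among Andersen and Nakamura, by date of presenting credentials (earlier first): Andersen (23 Sep 2000) before Nakamura (7 Nov 2012).
Order: Whitfield, Achebe, Kowalski, Halvorsen, Sato, Andersen, Nakamura. So position 2.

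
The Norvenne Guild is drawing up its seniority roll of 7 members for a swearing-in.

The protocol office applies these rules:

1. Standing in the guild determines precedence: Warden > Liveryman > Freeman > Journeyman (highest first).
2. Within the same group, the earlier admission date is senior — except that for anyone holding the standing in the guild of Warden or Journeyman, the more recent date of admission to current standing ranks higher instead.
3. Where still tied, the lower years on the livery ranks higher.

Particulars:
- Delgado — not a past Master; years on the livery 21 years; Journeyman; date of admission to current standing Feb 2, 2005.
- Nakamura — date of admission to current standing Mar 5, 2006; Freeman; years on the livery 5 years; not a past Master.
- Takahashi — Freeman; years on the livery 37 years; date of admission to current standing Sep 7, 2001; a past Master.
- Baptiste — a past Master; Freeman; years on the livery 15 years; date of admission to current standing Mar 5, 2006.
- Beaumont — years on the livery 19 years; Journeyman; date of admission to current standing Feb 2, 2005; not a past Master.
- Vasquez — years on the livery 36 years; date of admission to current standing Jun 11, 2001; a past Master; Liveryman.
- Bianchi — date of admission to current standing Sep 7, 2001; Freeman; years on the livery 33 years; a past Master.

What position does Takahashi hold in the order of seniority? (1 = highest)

3

By standing in the guild: Vasquez (Liveryman); then Bianchi, Takahashi, Nakamura and Baptiste (Freeman); then Beaumont and Delgado (Journeyman).
Among Bianchi, Takahashi, Nakamura and Baptiste, by date of admission to current standing (earlier first): Bianchi and Takahashi (Sep 7, 2001) before Nakamura and Baptiste (Mar 5, 2006).
Among Bianchi and Takahashi, by years on the livery (lower first): Bianchi (33 years) before Takahashi (37 years).
Among Nakamura and Baptiste, by years on the livery (lower first): Nakamura (5 years) before Baptiste (15 years).
Beaumont and Delgado both have date of admission to current standing Feb 2, 2005, so the next rule applies.
Among Beaumont and Delgado, by years on the livery (lower first): Beaumont (19 years) before Delgado (21 years).
Order: Vasquez, Bianchi, Takahashi, Nakamura, Baptiste, Beaumont, Delgado. So position 3.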